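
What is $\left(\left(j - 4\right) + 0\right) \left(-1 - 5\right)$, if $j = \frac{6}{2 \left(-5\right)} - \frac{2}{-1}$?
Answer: $\frac{78}{5} \approx 15.6$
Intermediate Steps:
$j = \frac{7}{5}$ ($j = \frac{6}{-10} - -2 = 6 \left(- \frac{1}{10}\right) + 2 = - \frac{3}{5} + 2 = \frac{7}{5} \approx 1.4$)
$\left(\left(j - 4\right) + 0\right) \left(-1 - 5\right) = \left(\left(\frac{7}{5} - 4\right) + 0\right) \left(-1 - 5\right) = \left(- \frac{13}{5} + 0\right) \left(-6\right) = \left(- \frac{13}{5}\right) \left(-6\right) = \frac{78}{5}$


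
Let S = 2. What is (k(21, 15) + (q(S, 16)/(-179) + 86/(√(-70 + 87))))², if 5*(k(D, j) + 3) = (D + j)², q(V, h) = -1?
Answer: 899789895972/13617425 + 39440288*√17/15215 ≈ 76764.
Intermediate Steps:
k(D, j) = -3 + (D + j)²/5
(k(21, 15) + (q(S, 16)/(-179) + 86/(√(-70 + 87))))² = ((-3 + (21 + 15)²/5) + (-1/(-179) + 86/(√(-70 + 87))))² = ((-3 + (⅕)*36²) + (-1*(-1/179) + 86/(√17)))² = ((-3 + (⅕)*1296) + (1/179 + 86*(√17/17)))² = ((-3 + 1296/5) + (1/179 + 86*√17/17))² = (1281/5 + (1/179 + 86*√17/17))² = (229304/895 + 86*√17/17)²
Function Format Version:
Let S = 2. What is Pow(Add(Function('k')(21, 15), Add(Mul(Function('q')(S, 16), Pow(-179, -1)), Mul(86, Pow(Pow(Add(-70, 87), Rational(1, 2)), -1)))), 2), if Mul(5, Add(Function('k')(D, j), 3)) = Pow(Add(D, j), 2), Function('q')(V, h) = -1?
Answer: Add(Rational(899789895972, 13617425), Mul(Rational(39440288, 15215), Pow(17, Rational(1, 2)))) ≈ 76764.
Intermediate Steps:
Function('k')(D, j) = Add(-3, Mul(Rational(1, 5), Pow(Add(D, j), 2)))
Pow(Add(Function('k')(21, 15), Add(Mul(Function('q')(S, 16), Pow(-179, -1)), Mul(86, Pow(Pow(Add(-70, 87), Rational(1, 2)), -1)))), 2) = Pow(Add(Add(-3, Mul(Rational(1, 5), Pow(Add(21, 15), 2))), Add(Mul(-1, Pow(-179, -1)), Mul(86, Pow(Pow(Add(-70, 87), Rational(1, 2)), -1)))), 2) = Pow(Add(Add(-3, Mul(Rational(1, 5), Pow(36, 2))), Add(Mul(-1, Rational(-1, 179)), Mul(86, Pow(Pow(17, Rational(1, 2)), -1)))), 2) = Pow(Add(Add(-3, Mul(Rational(1, 5), 1296)), Add(Rational(1, 179), Mul(86, Mul(Rational(1, 17), Pow(17, Rational(1, 2)))))), 2) = Pow(Add(Add(-3, Rational(1296, 5)), Add(Rational(1, 179), Mul(Rational(86, 17), Pow(17, Rational(1, 2))))), 2) = Pow(Add(Rational(1281, 5), Add(Rational(1, 179), Mul(Rational(86, 17), Pow(17, Rational(1, 2))))), 2) = Pow(Add(Rational(229304, 895), Mul(Rational(86, 17), Pow(17, Rational(1, 2)))), 2)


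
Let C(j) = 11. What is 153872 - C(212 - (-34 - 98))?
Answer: 153861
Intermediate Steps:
153872 - C(212 - (-34 - 98)) = 153872 - 1*11 = 153872 - 11 = 153861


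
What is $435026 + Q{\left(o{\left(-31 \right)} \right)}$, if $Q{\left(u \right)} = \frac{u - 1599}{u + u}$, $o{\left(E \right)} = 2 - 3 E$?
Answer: $\frac{41326718}{95} \approx 4.3502 \cdot 10^{5}$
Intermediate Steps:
$Q{\left(u \right)} = \frac{-1599 + u}{2 u}$
$435026 + Q{\left(o{\left(-31 \right)} \right)} = 435026 + \frac{-1599 + \left(2 - -93\right)}{2 \left(2 - -93\right)} = 435026 + \frac{-1599 + \left(2 + 93\right)}{2 \left(2 + 93\right)} = 435026 + \frac{-1599 + 95}{2 \cdot 95} = 435026 + \frac{1}{2} \cdot \frac{1}{95} \left(-1504\right) = 435026 - \frac{752}{95} = \frac{41326718}{95}$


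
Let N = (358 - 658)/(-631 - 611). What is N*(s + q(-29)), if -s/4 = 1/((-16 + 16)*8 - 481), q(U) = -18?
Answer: -432700/99567 ≈ -4.3458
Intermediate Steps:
s = 4/481 (s = -4/((-16 + 16)*8 - 481) = -4/(0*8 - 481) = -4/(0 - 481) = -4/(-481) = -4*(-1/481) = 4/481 ≈ 0.0083160)
N = 50/207 (N = -300/(-1242) = -300*(-1/1242) = 50/207 ≈ 0.24155)
N*(s + q(-29)) = 50*(4/481 - 18)/207 = (50/207)*(-8654/481) = -432700/99567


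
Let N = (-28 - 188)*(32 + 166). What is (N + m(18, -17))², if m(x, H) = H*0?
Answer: 1829101824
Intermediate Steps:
N = -42768 (N = -216*198 = -42768)
m(x, H) = 0
(N + m(18, -17))² = (-42768 + 0)² = (-42768)² = 1829101824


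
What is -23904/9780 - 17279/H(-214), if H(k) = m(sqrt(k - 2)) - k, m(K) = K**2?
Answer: 14078401/1630 ≈ 8637.1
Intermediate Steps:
H(k) = -2 (H(k) = (sqrt(k - 2))**2 - k = (sqrt(-2 + k))**2 - k = (-2 + k) - k = -2)
-23904/9780 - 17279/H(-214) = -23904/9780 - 17279/(-2) = -23904*1/9780 - 17279*(-1/2) = -1992/815 + 17279/2 = 14078401/1630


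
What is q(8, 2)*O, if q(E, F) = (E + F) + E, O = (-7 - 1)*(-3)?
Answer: 432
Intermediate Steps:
O = 24 (O = -8*(-3) = 24)
q(E, F) = F + 2*E
q(8, 2)*O = (2 + 2*8)*24 = (2 + 16)*24 = 18*24 = 432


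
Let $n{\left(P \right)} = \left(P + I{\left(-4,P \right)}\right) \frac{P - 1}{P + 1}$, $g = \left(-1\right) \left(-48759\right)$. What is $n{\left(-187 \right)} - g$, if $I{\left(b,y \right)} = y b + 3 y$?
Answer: $-48759$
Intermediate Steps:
$I{\left(b,y \right)} = 3 y + b y$ ($I{\left(b,y \right)} = b y + 3 y = 3 y + b y$)
$g = 48759$
$n{\left(P \right)} = 0$ ($n{\left(P \right)} = \left(P + P \left(3 - 4\right)\right) \frac{P - 1}{P + 1} = \left(P + P \left(-1\right)\right) \frac{-1 + P}{1 + P} = \left(P - P\right) \frac{-1 + P}{1 + P} = 0 \frac{-1 + P}{1 + P} = 0$)
$n{\left(-187 \right)} - g = 0 - 48759 = -48759$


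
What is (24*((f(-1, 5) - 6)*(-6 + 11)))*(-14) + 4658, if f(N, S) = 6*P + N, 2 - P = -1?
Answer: -13822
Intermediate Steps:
P = 3 (P = 2 - 1*(-1) = 2 + 1 = 3)
f(N, S) = 18 + N (f(N, S) = 6*3 + N = 18 + N)
(24*((f(-1, 5) - 6)*(-6 + 11)))*(-14) + 4658 = (24*(((18 - 1) - 6)*(-6 + 11)))*(-14) + 4658 = (24*((17 - 6)*5))*(-14) + 4658 = (24*(11*5))*(-14) + 4658 = (24*55)*(-14) + 4658 = 1320*(-14) + 4658 = -18480 + 4658 = -13822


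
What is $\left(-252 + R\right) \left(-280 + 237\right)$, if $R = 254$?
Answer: $-86$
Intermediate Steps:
$\left(-252 + R\right) \left(-280 + 237\right) = \left(-252 + 254\right) \left(-280 + 237\right) = 2 \left(-43\right) = -86$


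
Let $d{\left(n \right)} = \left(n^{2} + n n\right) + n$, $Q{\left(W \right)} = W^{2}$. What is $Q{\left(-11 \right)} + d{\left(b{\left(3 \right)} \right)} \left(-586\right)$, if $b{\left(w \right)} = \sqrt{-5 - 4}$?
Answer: $10669 - 1758 i \approx 10669.0 - 1758.0 i$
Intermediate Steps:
$b{\left(w \right)} = 3 i$ ($b{\left(w \right)} = \sqrt{-9} = 3 i$)
$d{\left(n \right)} = n + 2 n^{2}$ ($d{\left(n \right)} = \left(n^{2} + n^{2}\right) + n = 2 n^{2} + n = n + 2 n^{2}$)
$Q{\left(-11 \right)} + d{\left(b{\left(3 \right)} \right)} \left(-586\right) = \left(-11\right)^{2} + 3 i \left(1 + 2 \cdot 3 i\right) \left(-586\right) = 121 + 3 i \left(1 + 6 i\right) \left(-586\right) = 121 - 1758 i \left(1 + 6 i\right)$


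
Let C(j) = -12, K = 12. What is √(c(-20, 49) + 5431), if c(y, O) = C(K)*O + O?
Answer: 2*√1223 ≈ 69.943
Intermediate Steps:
c(y, O) = -11*O (c(y, O) = -12*O + O = -11*O)
√(c(-20, 49) + 5431) = √(-11*49 + 5431) = √(-539 + 5431) = √4892 = 2*√1223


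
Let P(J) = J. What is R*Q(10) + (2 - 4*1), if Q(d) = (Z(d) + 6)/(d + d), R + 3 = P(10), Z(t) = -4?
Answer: -13/10 ≈ -1.3000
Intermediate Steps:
R = 7 (R = -3 + 10 = 7)
Q(d) = 1/d (Q(d) = (-4 + 6)/(d + d) = 2/((2*d)) = 2*(1/(2*d)) = 1/d)
R*Q(10) + (2 - 4*1) = 7/10 + (2 - 4*1) = 7*(1/10) + (2 - 4) = 7/10 - 2 = -13/10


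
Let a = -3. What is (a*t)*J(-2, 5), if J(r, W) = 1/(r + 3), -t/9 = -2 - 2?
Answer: -108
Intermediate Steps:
t = 36 (t = -9*(-2 - 2) = -9*(-4) = 36)
J(r, W) = 1/(3 + r)
(a*t)*J(-2, 5) = (-3*36)/(3 - 2) = -108/1 = -108*1 = -108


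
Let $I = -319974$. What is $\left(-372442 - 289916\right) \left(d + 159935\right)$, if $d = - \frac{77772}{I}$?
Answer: $- \frac{5649374962768566}{53329} \approx -1.0593 \cdot 10^{11}$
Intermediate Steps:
$d = \frac{12962}{53329}$ ($d = - \frac{77772}{-319974} = \left(-77772\right) \left(- \frac{1}{319974}\right) = \frac{12962}{53329} \approx 0.24306$)
$\left(-372442 - 289916\right) \left(d + 159935\right) = \left(-372442 - 289916\right) \left(\frac{12962}{53329} + 159935\right) = \left(-662358\right) \frac{8529186577}{53329} = - \frac{5649374962768566}{53329}$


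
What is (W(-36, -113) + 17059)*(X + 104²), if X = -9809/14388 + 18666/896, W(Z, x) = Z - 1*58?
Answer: 98747498534295/537152 ≈ 1.8384e+8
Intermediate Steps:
W(Z, x) = -58 + Z (W(Z, x) = Z - 58 = -58 + Z)
X = 32472193/1611456 (X = -9809*1/14388 + 18666*(1/896) = -9809/14388 + 9333/448 = 32472193/1611456 ≈ 20.151)
(W(-36, -113) + 17059)*(X + 104²) = ((-58 - 36) + 17059)*(32472193/1611456 + 104²) = (-94 + 17059)*(32472193/1611456 + 10816) = 16965*(17461980289/1611456) = 98747498534295/537152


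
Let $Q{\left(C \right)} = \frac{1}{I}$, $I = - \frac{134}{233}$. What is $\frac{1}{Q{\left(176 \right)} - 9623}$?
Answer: $- \frac{134}{1289715} \approx -0.0001039$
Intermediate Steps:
$I = - \frac{134}{233}$ ($I = \left(-134\right) \frac{1}{233} = - \frac{134}{233} \approx -0.57511$)
$Q{\left(C \right)} = - \frac{233}{134}$ ($Q{\left(C \right)} = \frac{1}{- \frac{134}{233}} = - \frac{233}{134}$)
$\frac{1}{Q{\left(176 \right)} - 9623} = \frac{1}{- \frac{233}{134} - 9623} = \frac{1}{- \frac{1289715}{134}} = - \frac{134}{1289715}$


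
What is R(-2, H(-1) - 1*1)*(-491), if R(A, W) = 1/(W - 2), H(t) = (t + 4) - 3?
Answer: 491/3 ≈ 163.67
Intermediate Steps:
H(t) = 1 + t (H(t) = (4 + t) - 3 = 1 + t)
R(A, W) = 1/(-2 + W)
R(-2, H(-1) - 1*1)*(-491) = -491/(-2 + ((1 - 1) - 1*1)) = -491/(-2 + (0 - 1)) = -491/(-2 - 1) = -491/(-3) = -1/3*(-491) = 491/3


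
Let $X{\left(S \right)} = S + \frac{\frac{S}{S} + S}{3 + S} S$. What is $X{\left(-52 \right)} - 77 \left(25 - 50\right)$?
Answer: $\frac{89125}{49} \approx 1818.9$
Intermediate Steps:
$X{\left(S \right)} = S + \frac{S \left(1 + S\right)}{3 + S}$ ($X{\left(S \right)} = S + \frac{1 + S}{3 + S} S = S + \frac{S \left(1 + S\right)}{3 + S}$)
$X{\left(-52 \right)} - 77 \left(25 - 50\right) = 2 \left(-52\right) \frac{1}{3 - 52} \left(2 - 52\right) - 77 \left(25 - 50\right) = 2 \left(-52\right) \frac{1}{-49} \left(-50\right) - 77 \left(-25\right) = 2 \left(-52\right) \left(- \frac{1}{49}\right) \left(-50\right) - -1925 = - \frac{5200}{49} + 1925 = \frac{89125}{49}$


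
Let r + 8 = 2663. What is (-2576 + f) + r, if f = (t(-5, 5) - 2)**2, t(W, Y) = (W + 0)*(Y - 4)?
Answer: 128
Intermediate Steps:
r = 2655 (r = -8 + 2663 = 2655)
t(W, Y) = W*(-4 + Y)
f = 49 (f = (-5*(-4 + 5) - 2)**2 = (-5*1 - 2)**2 = (-5 - 2)**2 = (-7)**2 = 49)
(-2576 + f) + r = (-2576 + 49) + 2655 = -2527 + 2655 = 128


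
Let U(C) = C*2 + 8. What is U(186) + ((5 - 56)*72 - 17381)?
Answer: -20673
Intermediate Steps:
U(C) = 8 + 2*C (U(C) = 2*C + 8 = 8 + 2*C)
U(186) + ((5 - 56)*72 - 17381) = (8 + 2*186) + ((5 - 56)*72 - 17381) = (8 + 372) + (-51*72 - 17381) = 380 + (-3672 - 17381) = 380 - 21053 = -20673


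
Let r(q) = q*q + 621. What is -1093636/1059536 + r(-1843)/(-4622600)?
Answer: -13523393188/7652829865 ≈ -1.7671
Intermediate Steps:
r(q) = 621 + q² (r(q) = q² + 621 = 621 + q²)
-1093636/1059536 + r(-1843)/(-4622600) = -1093636/1059536 + (621 + (-1843)²)/(-4622600) = -1093636*1/1059536 + (621 + 3396649)*(-1/4622600) = -273409/264884 + 3397270*(-1/4622600) = -273409/264884 - 339727/462260 = -13523393188/7652829865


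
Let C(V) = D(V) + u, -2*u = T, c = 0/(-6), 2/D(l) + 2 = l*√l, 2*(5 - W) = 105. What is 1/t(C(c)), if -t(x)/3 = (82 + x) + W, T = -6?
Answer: -2/219 ≈ -0.0091324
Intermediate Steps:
W = -95/2 (W = 5 - ½*105 = 5 - 105/2 = -95/2 ≈ -47.500)
D(l) = 2/(-2 + l^(3/2)) (D(l) = 2/(-2 + l*√l) = 2/(-2 + l^(3/2)))
c = 0 (c = 0*(-⅙) = 0)
u = 3 (u = -½*(-6) = 3)
C(V) = 3 + 2/(-2 + V^(3/2)) (C(V) = 2/(-2 + V^(3/2)) + 3 = 3 + 2/(-2 + V^(3/2)))
t(x) = -207/2 - 3*x (t(x) = -3*((82 + x) - 95/2) = -3*(69/2 + x) = -207/2 - 3*x)
1/t(C(c)) = 1/(-207/2 - 3*(-4 + 3*0^(3/2))/(-2 + 0^(3/2))) = 1/(-207/2 - 3*(-4 + 3*0)/(-2 + 0)) = 1/(-207/2 - 3*(-4 + 0)/(-2)) = 1/(-207/2 - (-3)*(-4)/2) = 1/(-207/2 - 3*2) = 1/(-207/2 - 6) = 1/(-219/2) = -2/219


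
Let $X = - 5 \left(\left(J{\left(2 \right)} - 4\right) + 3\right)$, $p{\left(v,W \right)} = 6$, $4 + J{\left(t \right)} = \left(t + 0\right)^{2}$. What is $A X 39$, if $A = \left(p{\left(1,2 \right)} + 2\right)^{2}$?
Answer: $12480$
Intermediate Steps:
$J{\left(t \right)} = -4 + t^{2}$ ($J{\left(t \right)} = -4 + \left(t + 0\right)^{2} = -4 + t^{2}$)
$A = 64$ ($A = \left(6 + 2\right)^{2} = 8^{2} = 64$)
$X = 5$ ($X = - 5 \left(\left(\left(-4 + 2^{2}\right) - 4\right) + 3\right) = - 5 \left(\left(\left(-4 + 4\right) - 4\right) + 3\right) = - 5 \left(\left(0 - 4\right) + 3\right) = - 5 \left(-4 + 3\right) = \left(-5\right) \left(-1\right) = 5$)
$A X 39 = 64 \cdot 5 \cdot 39 = 320 \cdot 39 = 12480$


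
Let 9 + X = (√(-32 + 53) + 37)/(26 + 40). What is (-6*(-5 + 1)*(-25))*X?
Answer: 55700/11 - 100*√21/11 ≈ 5022.0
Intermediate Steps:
X = -557/66 + √21/66 (X = -9 + (√(-32 + 53) + 37)/(26 + 40) = -9 + (√21 + 37)/66 = -9 + (37 + √21)*(1/66) = -9 + (37/66 + √21/66) = -557/66 + √21/66 ≈ -8.3700)
(-6*(-5 + 1)*(-25))*X = (-6*(-5 + 1)*(-25))*(-557/66 + √21/66) = (-6*(-4)*(-25))*(-557/66 + √21/66) = (24*(-25))*(-557/66 + √21/66) = -600*(-557/66 + √21/66) = 55700/11 - 100*√21/11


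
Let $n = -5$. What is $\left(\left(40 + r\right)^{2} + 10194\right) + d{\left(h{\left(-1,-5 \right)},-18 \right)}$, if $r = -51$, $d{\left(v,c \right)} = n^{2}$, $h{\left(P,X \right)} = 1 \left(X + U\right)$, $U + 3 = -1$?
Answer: $10340$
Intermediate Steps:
$U = -4$ ($U = -3 - 1 = -4$)
$h{\left(P,X \right)} = -4 + X$ ($h{\left(P,X \right)} = 1 \left(X - 4\right) = 1 \left(-4 + X\right) = -4 + X$)
$d{\left(v,c \right)} = 25$ ($d{\left(v,c \right)} = \left(-5\right)^{2} = 25$)
$\left(\left(40 + r\right)^{2} + 10194\right) + d{\left(h{\left(-1,-5 \right)},-18 \right)} = \left(\left(40 - 51\right)^{2} + 10194\right) + 25 = \left(\left(-11\right)^{2} + 10194\right) + 25 = \left(121 + 10194\right) + 25 = 10315 + 25 = 10340$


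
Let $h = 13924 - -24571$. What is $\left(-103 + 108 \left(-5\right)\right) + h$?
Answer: $37852$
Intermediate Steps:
$h = 38495$ ($h = 13924 + 24571 = 38495$)
$\left(-103 + 108 \left(-5\right)\right) + h = \left(-103 + 108 \left(-5\right)\right) + 38495 = \left(-103 - 540\right) + 38495 = -643 + 38495 = 37852$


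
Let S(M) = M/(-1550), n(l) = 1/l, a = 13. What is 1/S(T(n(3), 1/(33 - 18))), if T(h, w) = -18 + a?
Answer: 310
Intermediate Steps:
T(h, w) = -5 (T(h, w) = -18 + 13 = -5)
S(M) = -M/1550 (S(M) = M*(-1/1550) = -M/1550)
1/S(T(n(3), 1/(33 - 18))) = 1/(-1/1550*(-5)) = 1/(1/310) = 310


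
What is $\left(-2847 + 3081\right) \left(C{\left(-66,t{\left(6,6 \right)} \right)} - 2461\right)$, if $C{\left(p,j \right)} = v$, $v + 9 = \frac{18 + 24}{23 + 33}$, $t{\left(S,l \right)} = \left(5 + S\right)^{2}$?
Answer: $- \frac{1155609}{2} \approx -5.778 \cdot 10^{5}$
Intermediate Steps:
$v = - \frac{33}{4}$ ($v = -9 + \frac{18 + 24}{23 + 33} = -9 + \frac{42}{56} = -9 + 42 \cdot \frac{1}{56} = -9 + \frac{3}{4} = - \frac{33}{4} \approx -8.25$)
$C{\left(p,j \right)} = - \frac{33}{4}$
$\left(-2847 + 3081\right) \left(C{\left(-66,t{\left(6,6 \right)} \right)} - 2461\right) = \left(-2847 + 3081\right) \left(- \frac{33}{4} - 2461\right) = 234 \left(- \frac{9877}{4}\right) = - \frac{1155609}{2}$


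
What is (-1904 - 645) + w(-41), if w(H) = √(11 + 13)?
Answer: -2549 + 2*√6 ≈ -2544.1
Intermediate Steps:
w(H) = 2*√6 (w(H) = √24 = 2*√6)
(-1904 - 645) + w(-41) = (-1904 - 645) + 2*√6 = -2549 + 2*√6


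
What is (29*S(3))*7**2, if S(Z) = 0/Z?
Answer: 0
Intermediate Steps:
S(Z) = 0
(29*S(3))*7**2 = (29*0)*7**2 = 0*49 = 0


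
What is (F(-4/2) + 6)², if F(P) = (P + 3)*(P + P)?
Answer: 4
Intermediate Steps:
F(P) = 2*P*(3 + P) (F(P) = (3 + P)*(2*P) = 2*P*(3 + P))
(F(-4/2) + 6)² = (2*(-4/2)*(3 - 4/2) + 6)² = (2*(-4*½)*(3 - 4*½) + 6)² = (2*(-2)*(3 - 2) + 6)² = (2*(-2)*1 + 6)² = (-4 + 6)² = 2² = 4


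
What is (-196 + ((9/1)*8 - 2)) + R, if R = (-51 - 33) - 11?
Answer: -221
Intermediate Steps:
R = -95 (R = -84 - 11 = -95)
(-196 + ((9/1)*8 - 2)) + R = (-196 + ((9/1)*8 - 2)) - 95 = (-196 + ((9*1)*8 - 2)) - 95 = (-196 + (9*8 - 2)) - 95 = (-196 + (72 - 2)) - 95 = (-196 + 70) - 95 = -126 - 95 = -221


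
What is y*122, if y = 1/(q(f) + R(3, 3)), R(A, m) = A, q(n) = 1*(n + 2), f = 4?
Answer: 122/9 ≈ 13.556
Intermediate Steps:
q(n) = 2 + n (q(n) = 1*(2 + n) = 2 + n)
y = 1/9 (y = 1/((2 + 4) + 3) = 1/(6 + 3) = 1/9 ≈ 0.11111)
y*122 = (1/9)*122 = 122/9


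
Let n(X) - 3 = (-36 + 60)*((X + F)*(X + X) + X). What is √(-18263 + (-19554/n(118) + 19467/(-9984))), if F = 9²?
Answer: 5*I*√4484330799995890285/78344656 ≈ 135.15*I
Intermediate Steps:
F = 81
n(X) = 3 + 24*X + 48*X*(81 + X) (n(X) = 3 + (-36 + 60)*((X + 81)*(X + X) + X) = 3 + 24*((81 + X)*(2*X) + X) = 3 + 24*(2*X*(81 + X) + X) = 3 + 24*(X + 2*X*(81 + X)) = 3 + (24*X + 48*X*(81 + X)) = 3 + 24*X + 48*X*(81 + X))
√(-18263 + (-19554/n(118) + 19467/(-9984))) = √(-18263 + (-19554/(3 + 48*118² + 3912*118) + 19467/(-9984))) = √(-18263 + (-19554/(3 + 48*13924 + 461616) + 19467*(-1/9984))) = √(-18263 + (-19554/(3 + 668352 + 461616) - 6489/3328)) = √(-18263 + (-19554/1129971 - 6489/3328)) = √(-18263 + (-19554*1/1129971 - 6489/3328)) = √(-18263 + (-6518/376657 - 6489/3328)) = √(-18263 - 2465819177/1253514496) = √(-22895401059625/1253514496) = 5*I*√4484330799995890285/78344656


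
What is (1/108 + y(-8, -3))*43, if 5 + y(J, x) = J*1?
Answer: -60329/108 ≈ -558.60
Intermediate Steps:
y(J, x) = -5 + J (y(J, x) = -5 + J*1 = -5 + J)
(1/108 + y(-8, -3))*43 = (1/108 + (-5 - 8))*43 = (1/108 - 13)*43 = -1403/108*43 = -60329/108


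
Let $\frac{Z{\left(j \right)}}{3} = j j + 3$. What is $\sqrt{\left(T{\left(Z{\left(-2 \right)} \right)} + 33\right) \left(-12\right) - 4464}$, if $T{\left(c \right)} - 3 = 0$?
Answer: $12 i \sqrt{34} \approx 69.971 i$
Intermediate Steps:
$Z{\left(j \right)} = 9 + 3 j^{2}$ ($Z{\left(j \right)} = 3 \left(j j + 3\right) = 3 \left(j^{2} + 3\right) = 3 \left(3 + j^{2}\right) = 9 + 3 j^{2}$)
$T{\left(c \right)} = 3$ ($T{\left(c \right)} = 3 + 0 = 3$)
$\sqrt{\left(T{\left(Z{\left(-2 \right)} \right)} + 33\right) \left(-12\right) - 4464} = \sqrt{\left(3 + 33\right) \left(-12\right) - 4464} = \sqrt{36 \left(-12\right) - 4464} = \sqrt{-432 - 4464} = \sqrt{-4896} = 12 i \sqrt{34}$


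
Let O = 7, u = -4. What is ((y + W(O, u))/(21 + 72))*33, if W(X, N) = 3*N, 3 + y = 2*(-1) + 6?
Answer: -121/31 ≈ -3.9032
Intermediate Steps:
y = 1 (y = -3 + (2*(-1) + 6) = -3 + (-2 + 6) = -3 + 4 = 1)
((y + W(O, u))/(21 + 72))*33 = ((1 + 3*(-4))/(21 + 72))*33 = ((1 - 12)/93)*33 = ((1/93)*(-11))*33 = -11/93*33 = -121/31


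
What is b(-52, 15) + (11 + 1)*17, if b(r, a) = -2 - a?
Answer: 187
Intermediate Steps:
b(-52, 15) + (11 + 1)*17 = (-2 - 1*15) + (11 + 1)*17 = (-2 - 15) + 12*17 = -17 + 204 = 187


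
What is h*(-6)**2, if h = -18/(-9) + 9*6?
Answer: 2016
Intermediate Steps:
h = 56 (h = -18*(-1/9) + 54 = 2 + 54 = 56)
h*(-6)**2 = 56*(-6)**2 = 56*36 = 2016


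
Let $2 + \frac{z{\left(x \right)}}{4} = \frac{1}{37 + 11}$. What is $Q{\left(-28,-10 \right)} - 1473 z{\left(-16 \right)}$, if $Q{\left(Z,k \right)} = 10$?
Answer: $\frac{46685}{4} \approx 11671.0$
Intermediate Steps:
$z{\left(x \right)} = - \frac{95}{12}$ ($z{\left(x \right)} = -8 + \frac{4}{37 + 11} = -8 + \frac{4}{48} = -8 + 4 \cdot \frac{1}{48} = -8 + \frac{1}{12} = - \frac{95}{12}$)
$Q{\left(-28,-10 \right)} - 1473 z{\left(-16 \right)} = 10 - - \frac{46645}{4} = 10 + \frac{46645}{4} = \frac{46685}{4}$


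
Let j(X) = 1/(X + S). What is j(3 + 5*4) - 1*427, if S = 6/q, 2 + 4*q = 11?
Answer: -32876/77 ≈ -426.96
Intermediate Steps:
q = 9/4 (q = -½ + (¼)*11 = -½ + 11/4 = 9/4 ≈ 2.2500)
S = 8/3 (S = 6/(9/4) = 6*(4/9) = 8/3 ≈ 2.6667)
j(X) = 1/(8/3 + X) (j(X) = 1/(X + 8/3) = 1/(8/3 + X))
j(3 + 5*4) - 1*427 = 3/(8 + 3*(3 + 5*4)) - 1*427 = 3/(8 + 3*(3 + 20)) - 427 = 3/(8 + 3*23) - 427 = 3/(8 + 69) - 427 = 3/77 - 427 = -32876/77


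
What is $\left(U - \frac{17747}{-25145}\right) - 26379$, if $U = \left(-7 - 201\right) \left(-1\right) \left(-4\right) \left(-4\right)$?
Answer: $- \frac{579599648}{25145} \approx -23050.0$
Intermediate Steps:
$U = 3328$ ($U = \left(-7 - 201\right) 4 \left(-4\right) = \left(-208\right) \left(-16\right) = 3328$)
$\left(U - \frac{17747}{-25145}\right) - 26379 = \left(3328 - \frac{17747}{-25145}\right) - 26379 = \left(3328 - - \frac{17747}{25145}\right) - 26379 = \left(3328 + \frac{17747}{25145}\right) - 26379 = \frac{83700307}{25145} - 26379 = - \frac{579599648}{25145}$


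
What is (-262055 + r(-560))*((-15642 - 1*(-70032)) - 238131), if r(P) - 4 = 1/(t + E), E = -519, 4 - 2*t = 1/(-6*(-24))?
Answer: 7169318058958935/148897 ≈ 4.8149e+10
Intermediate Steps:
t = 575/288 (t = 2 - 1/(2*((-6*(-24)))) = 2 - ½/144 = 2 - ½*1/144 = 2 - 1/288 = 575/288 ≈ 1.9965)
r(P) = 595300/148897 (r(P) = 4 + 1/(575/288 - 519) = 4 + 1/(-148897/288) = 4 - 288/148897 = 595300/148897)
(-262055 + r(-560))*((-15642 - 1*(-70032)) - 238131) = (-262055 + 595300/148897)*((-15642 - 1*(-70032)) - 238131) = -39018608035*((-15642 + 70032) - 238131)/148897 = -39018608035*(54390 - 238131)/148897 = -39018608035/148897*(-183741) = 7169318058958935/148897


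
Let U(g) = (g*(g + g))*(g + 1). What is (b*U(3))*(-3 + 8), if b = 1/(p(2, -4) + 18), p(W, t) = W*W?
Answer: 180/11 ≈ 16.364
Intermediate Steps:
p(W, t) = W²
U(g) = 2*g²*(1 + g) (U(g) = (g*(2*g))*(1 + g) = (2*g²)*(1 + g) = 2*g²*(1 + g))
b = 1/22 (b = 1/(2² + 18) = 1/(4 + 18) = 1/22 ≈ 0.045455)
(b*U(3))*(-3 + 8) = ((2*3²*(1 + 3))/22)*(-3 + 8) = ((2*9*4)/22)*5 = ((1/22)*72)*5 = (36/11)*5 = 180/11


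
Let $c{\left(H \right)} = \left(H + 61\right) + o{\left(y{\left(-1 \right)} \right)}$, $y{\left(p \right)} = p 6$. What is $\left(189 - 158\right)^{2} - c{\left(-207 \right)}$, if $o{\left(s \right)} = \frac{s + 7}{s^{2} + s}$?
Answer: $\frac{33209}{30} \approx 1107.0$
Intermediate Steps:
$y{\left(p \right)} = 6 p$
$o{\left(s \right)} = \frac{7 + s}{s + s^{2}}$
$c{\left(H \right)} = \frac{1831}{30} + H$ ($c{\left(H \right)} = \left(H + 61\right) + \frac{7 + 6 \left(-1\right)}{6 \left(-1\right) \left(1 + 6 \left(-1\right)\right)} = \left(61 + H\right) + \frac{7 - 6}{\left(-6\right) \left(1 - 6\right)} = \left(61 + H\right) - \frac{1}{6} \frac{1}{-5} \cdot 1 = \left(61 + H\right) - \left(- \frac{1}{30}\right) 1 = \left(61 + H\right) + \frac{1}{30} = \frac{1831}{30} + H$)
$\left(189 - 158\right)^{2} - c{\left(-207 \right)} = \left(189 - 158\right)^{2} - \left(\frac{1831}{30} - 207\right) = 31^{2} - - \frac{4379}{30} = 961 + \frac{4379}{30} = \frac{33209}{30}$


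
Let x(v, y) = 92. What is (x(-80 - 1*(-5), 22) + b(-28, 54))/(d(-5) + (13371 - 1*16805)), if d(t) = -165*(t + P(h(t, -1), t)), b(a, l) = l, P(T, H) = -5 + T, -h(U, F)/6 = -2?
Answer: -73/1882 ≈ -0.038788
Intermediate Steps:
h(U, F) = 12 (h(U, F) = -6*(-2) = 12)
d(t) = -1155 - 165*t (d(t) = -165*(t + (-5 + 12)) = -165*(t + 7) = -165*(7 + t) = -1155 - 165*t)
(x(-80 - 1*(-5), 22) + b(-28, 54))/(d(-5) + (13371 - 1*16805)) = (92 + 54)/((-1155 - 165*(-5)) + (13371 - 1*16805)) = 146/((-1155 + 825) + (13371 - 16805)) = 146/(-330 - 3434) = 146/(-3764) = 146*(-1/3764) = -73/1882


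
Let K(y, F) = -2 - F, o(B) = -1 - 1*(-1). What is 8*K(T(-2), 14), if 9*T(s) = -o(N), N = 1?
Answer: -128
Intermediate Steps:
o(B) = 0 (o(B) = -1 + 1 = 0)
T(s) = 0 (T(s) = (-1*0)/9 = (1/9)*0 = 0)
8*K(T(-2), 14) = 8*(-2 - 1*14) = 8*(-2 - 14) = 8*(-16) = -128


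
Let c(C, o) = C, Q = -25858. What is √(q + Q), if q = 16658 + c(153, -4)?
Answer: I*√9047 ≈ 95.116*I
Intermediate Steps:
q = 16811 (q = 16658 + 153 = 16811)
√(q + Q) = √(16811 - 25858) = √(-9047) = I*√9047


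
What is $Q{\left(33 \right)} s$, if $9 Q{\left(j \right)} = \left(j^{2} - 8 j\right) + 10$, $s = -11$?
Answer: $- \frac{9185}{9} \approx -1020.6$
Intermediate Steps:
$Q{\left(j \right)} = \frac{10}{9} - \frac{8 j}{9} + \frac{j^{2}}{9}$ ($Q{\left(j \right)} = \frac{\left(j^{2} - 8 j\right) + 10}{9} = \frac{10 + j^{2} - 8 j}{9} = \frac{10}{9} - \frac{8 j}{9} + \frac{j^{2}}{9}$)
$Q{\left(33 \right)} s = \left(\frac{10}{9} - \frac{88}{3} + \frac{33^{2}}{9}\right) \left(-11\right) = \left(\frac{10}{9} - \frac{88}{3} + \frac{1}{9} \cdot 1089\right) \left(-11\right) = \left(\frac{10}{9} - \frac{88}{3} + 121\right) \left(-11\right) = \frac{835}{9} \left(-11\right) = - \frac{9185}{9}$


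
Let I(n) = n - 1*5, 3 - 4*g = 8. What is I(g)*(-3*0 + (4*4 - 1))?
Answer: -375/4 ≈ -93.750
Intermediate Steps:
g = -5/4 (g = 3/4 - 1/4*8 = 3/4 - 2 = -5/4 ≈ -1.2500)
I(n) = -5 + n (I(n) = n - 5 = -5 + n)
I(g)*(-3*0 + (4*4 - 1)) = (-5 - 5/4)*(-3*0 + (4*4 - 1)) = -25*(0 + (16 - 1))/4 = -25*(0 + 15)/4 = -25/4*15 = -375/4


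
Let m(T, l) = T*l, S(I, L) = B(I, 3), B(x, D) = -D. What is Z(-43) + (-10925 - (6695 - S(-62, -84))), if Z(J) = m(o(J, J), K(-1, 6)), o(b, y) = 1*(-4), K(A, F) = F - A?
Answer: -17651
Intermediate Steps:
S(I, L) = -3 (S(I, L) = -1*3 = -3)
o(b, y) = -4
Z(J) = -28 (Z(J) = -4*(6 - 1*(-1)) = -4*(6 + 1) = -4*7 = -28)
Z(-43) + (-10925 - (6695 - S(-62, -84))) = -28 + (-10925 - (6695 - 1*(-3))) = -28 + (-10925 - (6695 + 3)) = -28 + (-10925 - 1*6698) = -28 + (-10925 - 6698) = -28 - 17623 = -17651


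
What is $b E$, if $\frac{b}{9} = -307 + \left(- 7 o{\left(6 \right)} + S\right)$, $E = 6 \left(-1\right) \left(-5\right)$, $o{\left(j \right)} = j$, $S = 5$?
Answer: $-92880$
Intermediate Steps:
$E = 30$ ($E = \left(-6\right) \left(-5\right) = 30$)
$b = -3096$ ($b = 9 \left(-307 + \left(\left(-7\right) 6 + 5\right)\right) = 9 \left(-307 + \left(-42 + 5\right)\right) = 9 \left(-307 - 37\right) = 9 \left(-344\right) = -3096$)
$b E = \left(-3096\right) 30 = -92880$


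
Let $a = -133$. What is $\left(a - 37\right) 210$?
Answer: $-35700$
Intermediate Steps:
$\left(a - 37\right) 210 = \left(-133 - 37\right) 210 = \left(-170\right) 210 = -35700$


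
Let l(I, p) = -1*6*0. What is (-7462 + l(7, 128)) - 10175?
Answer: -17637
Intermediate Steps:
l(I, p) = 0 (l(I, p) = -6*0 = 0)
(-7462 + l(7, 128)) - 10175 = (-7462 + 0) - 10175 = -7462 - 10175 = -17637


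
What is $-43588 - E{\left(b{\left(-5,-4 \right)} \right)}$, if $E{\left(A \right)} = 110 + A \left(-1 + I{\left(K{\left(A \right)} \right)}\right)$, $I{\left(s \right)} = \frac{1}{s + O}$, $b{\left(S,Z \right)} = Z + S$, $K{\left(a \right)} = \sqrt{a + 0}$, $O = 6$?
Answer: $- \frac{218529}{5} - \frac{3 i}{5} \approx -43706.0 - 0.6 i$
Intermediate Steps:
$K{\left(a \right)} = \sqrt{a}$
$b{\left(S,Z \right)} = S + Z$
$I{\left(s \right)} = \frac{1}{6 + s}$ ($I{\left(s \right)} = \frac{1}{s + 6} = \frac{1}{6 + s}$)
$E{\left(A \right)} = 110 + A \left(-1 + \frac{1}{6 + \sqrt{A}}\right)$
$-43588 - E{\left(b{\left(-5,-4 \right)} \right)} = -43588 - \frac{\left(-5 - 4\right) + \left(6 + \sqrt{-5 - 4}\right) \left(110 - \left(-5 - 4\right)\right)}{6 + \sqrt{-5 - 4}} = -43588 - \frac{-9 + \left(6 + \sqrt{-9}\right) \left(110 - -9\right)}{6 + \sqrt{-9}} = -43588 - \frac{-9 + \left(6 + 3 i\right) \left(110 + 9\right)}{6 + 3 i} = -43588 - \frac{6 - 3 i}{45} \left(-9 + \left(6 + 3 i\right) 119\right) = -43588 - \frac{6 - 3 i}{45} \left(-9 + \left(714 + 357 i\right)\right) = -43588 - \frac{6 - 3 i}{45} \left(705 + 357 i\right) = -43588 - \frac{\left(6 - 3 i\right) \left(705 + 357 i\right)}{45}$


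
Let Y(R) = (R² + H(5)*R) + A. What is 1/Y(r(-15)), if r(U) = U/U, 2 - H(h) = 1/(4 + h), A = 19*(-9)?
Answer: -9/1513 ≈ -0.0059484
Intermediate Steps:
A = -171
H(h) = 2 - 1/(4 + h)
r(U) = 1
Y(R) = -171 + R² + 17*R/9 (Y(R) = (R² + ((7 + 2*5)/(4 + 5))*R) - 171 = (R² + ((7 + 10)/9)*R) - 171 = (R² + ((⅑)*17)*R) - 171 = (R² + 17*R/9) - 171 = -171 + R² + 17*R/9)
1/Y(r(-15)) = 1/(-171 + 1² + (17/9)*1) = 1/(-171 + 1 + 17/9) = 1/(-1513/9) = -9/1513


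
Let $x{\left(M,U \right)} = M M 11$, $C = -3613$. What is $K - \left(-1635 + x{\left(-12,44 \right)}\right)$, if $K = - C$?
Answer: $3664$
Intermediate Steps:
$K = 3613$ ($K = \left(-1\right) \left(-3613\right) = 3613$)
$x{\left(M,U \right)} = 11 M^{2}$ ($x{\left(M,U \right)} = M^{2} \cdot 11 = 11 M^{2}$)
$K - \left(-1635 + x{\left(-12,44 \right)}\right) = 3613 + \left(1635 - 11 \left(-12\right)^{2}\right) = 3613 + \left(1635 - 11 \cdot 144\right) = 3613 + \left(1635 - 1584\right) = 3613 + 51 = 3664$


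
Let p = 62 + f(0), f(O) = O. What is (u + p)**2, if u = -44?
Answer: 324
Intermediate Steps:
p = 62 (p = 62 + 0 = 62)
(u + p)**2 = (-44 + 62)**2 = 18**2 = 324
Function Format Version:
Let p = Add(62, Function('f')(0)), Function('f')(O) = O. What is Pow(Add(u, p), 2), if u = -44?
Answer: 324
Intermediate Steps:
p = 62 (p = Add(62, 0) = 62)
Pow(Add(u, p), 2) = Pow(Add(-44, 62), 2) = Pow(18, 2) = 324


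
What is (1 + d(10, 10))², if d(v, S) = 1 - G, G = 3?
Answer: 1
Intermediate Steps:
d(v, S) = -2 (d(v, S) = 1 - 1*3 = 1 - 3 = -2)
(1 + d(10, 10))² = (1 - 2)² = (-1)² = 1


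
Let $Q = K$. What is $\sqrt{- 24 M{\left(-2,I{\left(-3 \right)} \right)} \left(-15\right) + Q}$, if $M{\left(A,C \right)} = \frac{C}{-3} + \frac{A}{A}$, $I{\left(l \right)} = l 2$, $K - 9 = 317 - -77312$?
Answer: $\sqrt{78718} \approx 280.57$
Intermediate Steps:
$K = 77638$ ($K = 9 + \left(317 - -77312\right) = 9 + \left(317 + 77312\right) = 9 + 77629 = 77638$)
$I{\left(l \right)} = 2 l$
$M{\left(A,C \right)} = 1 - \frac{C}{3}$ ($M{\left(A,C \right)} = C \left(- \frac{1}{3}\right) + 1 = - \frac{C}{3} + 1 = 1 - \frac{C}{3}$)
$Q = 77638$
$\sqrt{- 24 M{\left(-2,I{\left(-3 \right)} \right)} \left(-15\right) + Q} = \sqrt{- 24 \left(1 - \frac{2 \left(-3\right)}{3}\right) \left(-15\right) + 77638} = \sqrt{- 24 \left(1 - -2\right) \left(-15\right) + 77638} = \sqrt{- 24 \left(1 + 2\right) \left(-15\right) + 77638} = \sqrt{\left(-24\right) 3 \left(-15\right) + 77638} = \sqrt{\left(-72\right) \left(-15\right) + 77638} = \sqrt{1080 + 77638} = \sqrt{78718}$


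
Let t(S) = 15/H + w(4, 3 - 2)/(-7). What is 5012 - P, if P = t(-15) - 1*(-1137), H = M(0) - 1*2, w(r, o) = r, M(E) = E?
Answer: 54363/14 ≈ 3883.1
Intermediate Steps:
H = -2 (H = 0 - 1*2 = 0 - 2 = -2)
t(S) = -113/14 (t(S) = 15/(-2) + 4/(-7) = 15*(-1/2) + 4*(-1/7) = -15/2 - 4/7 = -113/14)
P = 15805/14 (P = -113/14 - 1*(-1137) = -113/14 + 1137 = 15805/14 ≈ 1128.9)
5012 - P = 5012 - 1*15805/14 = 5012 - 15805/14 = 54363/14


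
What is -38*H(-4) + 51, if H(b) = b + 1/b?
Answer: 425/2 ≈ 212.50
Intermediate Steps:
-38*H(-4) + 51 = -38*(-4 + 1/(-4)) + 51 = -38*(-4 - ¼) + 51 = -38*(-17/4) + 51 = 323/2 + 51 = 425/2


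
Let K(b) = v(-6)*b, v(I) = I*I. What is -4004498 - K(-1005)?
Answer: -3968318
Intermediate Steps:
v(I) = I²
K(b) = 36*b (K(b) = (-6)²*b = 36*b)
-4004498 - K(-1005) = -4004498 - 36*(-1005) = -4004498 - 1*(-36180) = -4004498 + 36180 = -3968318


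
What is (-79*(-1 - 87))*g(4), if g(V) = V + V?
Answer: 55616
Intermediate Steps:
g(V) = 2*V
(-79*(-1 - 87))*g(4) = (-79*(-1 - 87))*(2*4) = -79*(-88)*8 = 6952*8 = 55616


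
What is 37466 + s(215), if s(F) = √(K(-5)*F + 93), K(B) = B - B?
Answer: 37466 + √93 ≈ 37476.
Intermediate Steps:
K(B) = 0
s(F) = √93 (s(F) = √(0*F + 93) = √(0 + 93) = √93)
37466 + s(215) = 37466 + √93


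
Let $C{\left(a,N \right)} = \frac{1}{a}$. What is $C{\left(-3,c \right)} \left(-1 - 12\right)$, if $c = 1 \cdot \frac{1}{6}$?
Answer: $\frac{13}{3} \approx 4.3333$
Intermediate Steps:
$c = \frac{1}{6}$ ($c = 1 \cdot \frac{1}{6} = \frac{1}{6} \approx 0.16667$)
$C{\left(-3,c \right)} \left(-1 - 12\right) = \frac{-1 - 12}{-3} = \left(- \frac{1}{3}\right) \left(-13\right) = \frac{13}{3}$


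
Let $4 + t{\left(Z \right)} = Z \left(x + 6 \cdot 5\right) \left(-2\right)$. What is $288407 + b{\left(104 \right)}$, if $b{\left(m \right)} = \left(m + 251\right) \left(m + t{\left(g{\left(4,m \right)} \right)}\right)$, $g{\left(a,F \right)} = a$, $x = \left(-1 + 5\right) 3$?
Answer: $204627$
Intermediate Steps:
$x = 12$ ($x = 4 \cdot 3 = 12$)
$t{\left(Z \right)} = -4 - 84 Z$ ($t{\left(Z \right)} = -4 + Z \left(12 + 6 \cdot 5\right) \left(-2\right) = -4 + Z \left(12 + 30\right) \left(-2\right) = -4 + Z 42 \left(-2\right) = -4 + 42 Z \left(-2\right) = -4 - 84 Z$)
$b{\left(m \right)} = \left(-340 + m\right) \left(251 + m\right)$ ($b{\left(m \right)} = \left(m + 251\right) \left(m - 340\right) = \left(251 + m\right) \left(m - 340\right) = \left(251 + m\right) \left(-340 + m\right) = \left(-340 + m\right) \left(251 + m\right)$)
$288407 + b{\left(104 \right)} = 288407 - \left(94596 - 10816\right) = 288407 - 83780 = 204627$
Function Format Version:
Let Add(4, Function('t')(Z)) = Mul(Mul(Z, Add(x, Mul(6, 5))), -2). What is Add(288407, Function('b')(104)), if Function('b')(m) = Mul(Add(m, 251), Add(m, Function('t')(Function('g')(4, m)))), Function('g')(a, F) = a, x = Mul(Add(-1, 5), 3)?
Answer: 204627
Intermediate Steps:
x = 12 (x = Mul(4, 3) = 12)
Function('t')(Z) = Add(-4, Mul(-84, Z)) (Function('t')(Z) = Add(-4, Mul(Mul(Z, Add(12, Mul(6, 5))), -2)) = Add(-4, Mul(Mul(Z, Add(12, 30)), -2)) = Add(-4, Mul(Mul(Z, 42), -2)) = Add(-4, Mul(Mul(42, Z), -2)) = Add(-4, Mul(-84, Z)))
Function('b')(m) = Mul(Add(-340, m), Add(251, m)) (Function('b')(m) = Mul(Add(m, 251), Add(m, Add(-4, Mul(-84, 4)))) = Mul(Add(251, m), Add(m, Add(-4, -336))) = Mul(Add(251, m), Add(m, -340)) = Mul(Add(251, m), Add(-340, m)) = Mul(Add(-340, m), Add(251, m)))
Add(288407, Function('b')(104)) = Add(288407, Add(-85340, Pow(104, 2), Mul(-89, 104))) = Add(288407, Add(-85340, 10816, -9256)) = Add(288407, -83780) = 204627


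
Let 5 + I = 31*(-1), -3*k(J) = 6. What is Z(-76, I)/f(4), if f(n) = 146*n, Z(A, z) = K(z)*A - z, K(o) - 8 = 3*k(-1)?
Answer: -29/146 ≈ -0.19863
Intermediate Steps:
k(J) = -2 (k(J) = -1/3*6 = -2)
I = -36 (I = -5 + 31*(-1) = -5 - 31 = -36)
K(o) = 2 (K(o) = 8 + 3*(-2) = 8 - 6 = 2)
Z(A, z) = -z + 2*A (Z(A, z) = 2*A - z = -z + 2*A)
Z(-76, I)/f(4) = (-1*(-36) + 2*(-76))/((146*4)) = (36 - 152)/584 = -116*1/584 = -29/146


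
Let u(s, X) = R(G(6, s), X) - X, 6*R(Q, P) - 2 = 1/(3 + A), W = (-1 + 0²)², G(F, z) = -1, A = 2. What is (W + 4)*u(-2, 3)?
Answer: -79/6 ≈ -13.167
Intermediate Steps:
W = 1 (W = (-1 + 0)² = (-1)² = 1)
R(Q, P) = 11/30 (R(Q, P) = ⅓ + 1/(6*(3 + 2)) = ⅓ + (⅙)/5 = ⅓ + (⅙)*(⅕) = ⅓ + 1/30 = 11/30)
u(s, X) = 11/30 - X
(W + 4)*u(-2, 3) = (1 + 4)*(11/30 - 1*3) = 5*(11/30 - 3) = 5*(-79/30) = -79/6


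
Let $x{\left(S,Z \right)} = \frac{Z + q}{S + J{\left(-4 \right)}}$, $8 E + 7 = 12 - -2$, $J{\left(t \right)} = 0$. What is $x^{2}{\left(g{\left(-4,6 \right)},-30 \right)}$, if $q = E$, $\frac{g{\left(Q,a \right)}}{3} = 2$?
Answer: $\frac{54289}{2304} \approx 23.563$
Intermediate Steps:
$g{\left(Q,a \right)} = 6$ ($g{\left(Q,a \right)} = 3 \cdot 2 = 6$)
$E = \frac{7}{8}$ ($E = - \frac{7}{8} + \frac{12 - -2}{8} = - \frac{7}{8} + \frac{12 + 2}{8} = - \frac{7}{8} + \frac{1}{8} \cdot 14 = - \frac{7}{8} + \frac{7}{4} = \frac{7}{8} \approx 0.875$)
$q = \frac{7}{8} \approx 0.875$
$x{\left(S,Z \right)} = \frac{\frac{7}{8} + Z}{S}$ ($x{\left(S,Z \right)} = \frac{Z + \frac{7}{8}}{S + 0} = \frac{\frac{7}{8} + Z}{S}$)
$x^{2}{\left(g{\left(-4,6 \right)},-30 \right)} = \left(\frac{\frac{7}{8} - 30}{6}\right)^{2} = \left(\frac{1}{6} \left(- \frac{233}{8}\right)\right)^{2} = \left(- \frac{233}{48}\right)^{2} = \frac{54289}{2304}$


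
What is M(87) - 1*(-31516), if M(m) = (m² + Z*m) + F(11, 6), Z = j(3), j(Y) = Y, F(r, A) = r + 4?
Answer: 39361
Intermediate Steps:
F(r, A) = 4 + r
Z = 3
M(m) = 15 + m² + 3*m (M(m) = (m² + 3*m) + (4 + 11) = (m² + 3*m) + 15 = 15 + m² + 3*m)
M(87) - 1*(-31516) = (15 + 87² + 3*87) - 1*(-31516) = (15 + 7569 + 261) + 31516 = 7845 + 31516 = 39361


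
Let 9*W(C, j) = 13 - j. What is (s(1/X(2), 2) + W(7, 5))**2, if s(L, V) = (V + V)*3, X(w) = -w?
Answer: 13456/81 ≈ 166.12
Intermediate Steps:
W(C, j) = 13/9 - j/9 (W(C, j) = (13 - j)/9 = 13/9 - j/9)
s(L, V) = 6*V (s(L, V) = (2*V)*3 = 6*V)
(s(1/X(2), 2) + W(7, 5))**2 = (6*2 + (13/9 - 1/9*5))**2 = (12 + (13/9 - 5/9))**2 = (12 + 8/9)**2 = (116/9)**2 = 13456/81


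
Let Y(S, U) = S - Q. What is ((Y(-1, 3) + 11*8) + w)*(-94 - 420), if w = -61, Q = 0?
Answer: -13364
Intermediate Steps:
Y(S, U) = S (Y(S, U) = S - 1*0 = S + 0 = S)
((Y(-1, 3) + 11*8) + w)*(-94 - 420) = ((-1 + 11*8) - 61)*(-94 - 420) = ((-1 + 88) - 61)*(-514) = (87 - 61)*(-514) = 26*(-514) = -13364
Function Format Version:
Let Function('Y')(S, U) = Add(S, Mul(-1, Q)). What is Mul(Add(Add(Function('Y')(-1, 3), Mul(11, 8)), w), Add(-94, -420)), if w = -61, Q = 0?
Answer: -13364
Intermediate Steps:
Function('Y')(S, U) = S (Function('Y')(S, U) = Add(S, Mul(-1, 0)) = Add(S, 0) = S)
Mul(Add(Add(Function('Y')(-1, 3), Mul(11, 8)), w), Add(-94, -420)) = Mul(Add(Add(-1, Mul(11, 8)), -61), Add(-94, -420)) = Mul(Add(Add(-1, 88), -61), -514) = Mul(Add(87, -61), -514) = Mul(26, -514) = -13364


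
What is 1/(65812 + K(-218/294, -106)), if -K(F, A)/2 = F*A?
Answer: 147/9651256 ≈ 1.5231e-5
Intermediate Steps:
K(F, A) = -2*A*F (K(F, A) = -2*F*A = -2*A*F)
1/(65812 + K(-218/294, -106)) = 1/(65812 - 2*(-106)*(-218/294)) = 1/(65812 - 2*(-106)*(-218*1/294)) = 1/(65812 - 2*(-106)*(-109/147)) = 1/(65812 - 23108/147) = 1/(9651256/147) = 147/9651256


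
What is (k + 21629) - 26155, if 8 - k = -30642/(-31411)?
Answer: -141945540/31411 ≈ -4519.0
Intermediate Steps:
k = 220646/31411 (k = 8 - (-30642)/(-31411) = 8 - (-30642)*(-1)/31411 = 8 - 1*30642/31411 = 8 - 30642/31411 = 220646/31411 ≈ 7.0245)
(k + 21629) - 26155 = (220646/31411 + 21629) - 26155 = 679609165/31411 - 26155 = -141945540/31411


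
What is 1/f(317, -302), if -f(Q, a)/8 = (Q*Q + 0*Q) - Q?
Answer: -1/801376 ≈ -1.2479e-6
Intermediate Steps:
f(Q, a) = -8*Q² + 8*Q (f(Q, a) = -8*((Q*Q + 0*Q) - Q) = -8*((Q² + 0) - Q) = -8*(Q² - Q) = -8*Q² + 8*Q)
1/f(317, -302) = 1/(8*317*(1 - 1*317)) = 1/(8*317*(1 - 317)) = 1/(8*317*(-316)) = 1/(-801376) = -1/801376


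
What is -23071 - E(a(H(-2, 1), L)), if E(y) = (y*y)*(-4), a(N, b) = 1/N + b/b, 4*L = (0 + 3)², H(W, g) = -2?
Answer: -23070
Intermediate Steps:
L = 9/4 (L = (0 + 3)²/4 = (¼)*3² = (¼)*9 = 9/4 ≈ 2.2500)
a(N, b) = 1 + 1/N (a(N, b) = 1/N + 1 = 1 + 1/N)
E(y) = -4*y² (E(y) = y²*(-4) = -4*y²)
-23071 - E(a(H(-2, 1), L)) = -23071 - (-4)*((1 - 2)/(-2))² = -23071 - (-4)*(-½*(-1))² = -23071 - (-4)*(½)² = -23071 - (-4)/4 = -23071 - 1*(-1) = -23071 + 1 = -23070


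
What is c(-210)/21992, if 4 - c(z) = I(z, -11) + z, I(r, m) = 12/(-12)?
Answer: 215/21992 ≈ 0.0097763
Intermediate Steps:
I(r, m) = -1 (I(r, m) = 12*(-1/12) = -1)
c(z) = 5 - z (c(z) = 4 - (-1 + z) = 4 + (1 - z) = 5 - z)
c(-210)/21992 = (5 - 1*(-210))/21992 = (5 + 210)*(1/21992) = 215*(1/21992) = 215/21992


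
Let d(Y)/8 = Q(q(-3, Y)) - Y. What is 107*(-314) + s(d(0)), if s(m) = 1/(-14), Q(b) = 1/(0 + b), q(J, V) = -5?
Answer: -470373/14 ≈ -33598.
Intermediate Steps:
Q(b) = 1/b
d(Y) = -8/5 - 8*Y (d(Y) = 8*(1/(-5) - Y) = 8*(-⅕ - Y) = -8/5 - 8*Y)
s(m) = -1/14
107*(-314) + s(d(0)) = 107*(-314) - 1/14 = -33598 - 1/14 = -470373/14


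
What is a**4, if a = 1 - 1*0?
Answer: 1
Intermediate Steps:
a = 1 (a = 1 + 0 = 1)
a**4 = 1**4 = 1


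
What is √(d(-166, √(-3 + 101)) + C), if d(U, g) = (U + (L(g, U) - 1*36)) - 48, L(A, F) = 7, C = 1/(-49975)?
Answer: I*√24275708074/9995 ≈ 15.588*I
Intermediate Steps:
C = -1/49975 ≈ -2.0010e-5
d(U, g) = -77 + U (d(U, g) = (U + (7 - 1*36)) - 48 = (U + (7 - 36)) - 48 = (U - 29) - 48 = (-29 + U) - 48 = -77 + U)
√(d(-166, √(-3 + 101)) + C) = √((-77 - 166) - 1/49975) = √(-243 - 1/49975) = √(-12143926/49975) = I*√24275708074/9995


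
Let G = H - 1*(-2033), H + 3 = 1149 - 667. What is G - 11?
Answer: 2501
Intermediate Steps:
H = 479 (H = -3 + (1149 - 667) = -3 + 482 = 479)
G = 2512 (G = 479 - 1*(-2033) = 479 + 2033 = 2512)
G - 11 = 2512 - 11 = 2501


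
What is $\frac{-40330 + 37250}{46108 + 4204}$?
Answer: $- \frac{385}{6289} \approx -0.061218$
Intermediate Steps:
$\frac{-40330 + 37250}{46108 + 4204} = - \frac{3080}{50312} = \left(-3080\right) \frac{1}{50312} = - \frac{385}{6289}$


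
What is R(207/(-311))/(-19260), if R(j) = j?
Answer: 23/665540 ≈ 3.4558e-5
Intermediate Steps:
R(207/(-311))/(-19260) = (207/(-311))/(-19260) = (207*(-1/311))*(-1/19260) = -207/311*(-1/19260) = 23/665540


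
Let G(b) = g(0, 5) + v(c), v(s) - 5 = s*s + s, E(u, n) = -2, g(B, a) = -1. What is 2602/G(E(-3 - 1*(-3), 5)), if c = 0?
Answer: 1301/2 ≈ 650.50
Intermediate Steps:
v(s) = 5 + s + s**2 (v(s) = 5 + (s*s + s) = 5 + (s**2 + s) = 5 + (s + s**2) = 5 + s + s**2)
G(b) = 4 (G(b) = -1 + (5 + 0 + 0**2) = -1 + (5 + 0 + 0) = -1 + 5 = 4)
2602/G(E(-3 - 1*(-3), 5)) = 2602/4 = (1/4)*2602 = 1301/2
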